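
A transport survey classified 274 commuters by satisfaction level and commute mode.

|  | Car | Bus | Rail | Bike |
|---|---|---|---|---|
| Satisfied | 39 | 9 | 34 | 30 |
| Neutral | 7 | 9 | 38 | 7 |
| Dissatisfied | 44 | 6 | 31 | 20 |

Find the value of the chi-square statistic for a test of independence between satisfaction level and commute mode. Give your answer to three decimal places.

32.901

Row totals: 112, 61, 101. Column totals: 90, 24, 103, 57. Grand total N = 274.
Expected counts (row total × column total / N):
  Satisfied, Car: 112×90/274 = 36.78832
  Satisfied, Bus: 112×24/274 = 9.81022
  Satisfied, Rail: 112×103/274 = 42.10219
  Satisfied, Bike: 112×57/274 = 23.29927
  Neutral, Car: 61×90/274 = 20.03650
  Neutral, Bus: 61×24/274 = 5.34307
  Neutral, Rail: 61×103/274 = 22.93066
  Neutral, Bike: 61×57/274 = 12.68978
  Dissatisfied, Car: 101×90/274 = 33.17518
  Dissatisfied, Bus: 101×24/274 = 8.84672
  Dissatisfied, Rail: 101×103/274 = 37.96715
  Dissatisfied, Bike: 101×57/274 = 21.01095
Contributions (O − E)²/E:
  (39 − 36.78832)²/36.78832 = 0.1330
  (9 − 9.81022)²/9.81022 = 0.0669
  (34 − 42.10219)²/42.10219 = 1.5592
  (30 − 23.29927)²/23.29927 = 1.9271
  (7 − 20.03650)²/20.03650 = 8.4820
  (9 − 5.34307)²/5.34307 = 2.5029
  (38 − 22.93066)²/22.93066 = 9.9031
  (7 − 12.68978)²/12.68978 = 2.5512
  (44 − 33.17518)²/33.17518 = 3.5321
  (6 − 8.84672)²/8.84672 = 0.9160
  (31 − 37.96715)²/37.96715 = 1.2785
  (20 − 21.01095)²/21.01095 = 0.0486
χ² = 0.1330 + 0.0669 + 1.5592 + 1.9271 + 8.4820 + 2.5029 + 9.9031 + 2.5512 + 3.5321 + 0.9160 + 1.2785 + 0.0486 = 32.901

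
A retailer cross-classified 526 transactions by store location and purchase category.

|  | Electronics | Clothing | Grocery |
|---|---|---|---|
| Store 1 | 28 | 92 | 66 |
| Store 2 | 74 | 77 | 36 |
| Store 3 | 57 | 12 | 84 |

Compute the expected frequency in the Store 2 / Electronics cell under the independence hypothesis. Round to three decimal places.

Row total (Store 2) = 187; column total (Electronics) = 159; grand total N = 526.
Expected count = (row total × column total) / N = 187 × 159 / 526 = 56.527.

56.527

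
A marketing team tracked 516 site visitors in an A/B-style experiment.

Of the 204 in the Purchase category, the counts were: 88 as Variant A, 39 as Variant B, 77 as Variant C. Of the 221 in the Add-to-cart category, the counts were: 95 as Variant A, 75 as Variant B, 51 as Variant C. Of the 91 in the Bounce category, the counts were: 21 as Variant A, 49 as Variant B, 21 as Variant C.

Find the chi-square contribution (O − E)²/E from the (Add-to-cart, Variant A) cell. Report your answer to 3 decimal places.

0.666

Row total (Add-to-cart) = 221; column total (Variant A) = 204; N = 516.
Expected count E = 221 × 204 / 516 = 87.37209.
Contribution = (O − E)²/E = (95 − 87.37209)² / 87.37209 = 0.666.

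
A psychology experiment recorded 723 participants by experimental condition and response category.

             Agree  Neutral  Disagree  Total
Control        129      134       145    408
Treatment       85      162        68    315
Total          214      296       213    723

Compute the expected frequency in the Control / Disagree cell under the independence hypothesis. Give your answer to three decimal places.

120.199

Row total (Control) = 408; column total (Disagree) = 213; grand total N = 723.
Expected count = (row total × column total) / N = 408 × 213 / 723 = 120.199.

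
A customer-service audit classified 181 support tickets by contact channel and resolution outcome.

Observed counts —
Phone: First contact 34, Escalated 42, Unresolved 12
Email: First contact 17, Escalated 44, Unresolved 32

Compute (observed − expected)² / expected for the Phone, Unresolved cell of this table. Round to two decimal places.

Row total (Phone) = 88; column total (Unresolved) = 44; N = 181.
Expected count E = 88 × 44 / 181 = 21.392.
Contribution = (O − E)²/E = (12 − 21.392)² / 21.392 = 4.12.

4.12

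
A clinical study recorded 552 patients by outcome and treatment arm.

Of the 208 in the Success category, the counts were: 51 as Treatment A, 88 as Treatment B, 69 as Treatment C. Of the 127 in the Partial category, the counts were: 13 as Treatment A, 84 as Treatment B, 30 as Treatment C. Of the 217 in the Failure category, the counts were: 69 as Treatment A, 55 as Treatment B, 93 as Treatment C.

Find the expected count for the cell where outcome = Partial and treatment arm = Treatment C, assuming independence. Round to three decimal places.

44.174

Row total (Partial) = 127; column total (Treatment C) = 192; grand total N = 552.
Expected count = (row total × column total) / N = 127 × 192 / 552 = 44.174.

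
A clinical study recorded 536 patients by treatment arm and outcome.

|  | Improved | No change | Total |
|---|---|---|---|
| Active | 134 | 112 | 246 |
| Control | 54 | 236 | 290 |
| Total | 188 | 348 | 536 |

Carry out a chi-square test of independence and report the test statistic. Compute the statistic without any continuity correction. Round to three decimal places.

Grand total N = 536.
Expected counts (row total × column total / N):
  Active, Improved: 246×188/536 = 86.2836
  Active, No change: 246×348/536 = 159.7164
  Control, Improved: 290×188/536 = 101.7164
  Control, No change: 290×348/536 = 188.2836
Contributions (O − E)²/E:
  (134 − 86.2836)²/86.2836 = 26.3880
  (112 − 159.7164)²/159.7164 = 14.2556
  (54 − 101.7164)²/101.7164 = 22.3843
  (236 − 188.2836)²/188.2836 = 12.0927
χ² = 26.3880 + 14.2556 + 22.3843 + 12.0927 = 75.121

75.121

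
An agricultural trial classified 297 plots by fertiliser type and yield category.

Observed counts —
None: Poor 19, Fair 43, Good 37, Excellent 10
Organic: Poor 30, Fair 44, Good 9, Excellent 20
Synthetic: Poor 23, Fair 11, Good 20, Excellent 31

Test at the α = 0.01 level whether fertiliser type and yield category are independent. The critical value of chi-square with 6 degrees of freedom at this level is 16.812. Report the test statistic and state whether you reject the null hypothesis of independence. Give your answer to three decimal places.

50.720; reject H₀

Row totals: 109, 103, 85. Column totals: 72, 98, 66, 61. Grand total N = 297.
Expected counts (row total × column total / N):
  None, Poor: 109×72/297 = 26.4242
  None, Fair: 109×98/297 = 35.9663
  None, Good: 109×66/297 = 24.2222
  None, Excellent: 109×61/297 = 22.3872
  Organic, Poor: 103×72/297 = 24.9697
  Organic, Fair: 103×98/297 = 33.9865
  Organic, Good: 103×66/297 = 22.8889
  Organic, Excellent: 103×61/297 = 21.1549
  Synthetic, Poor: 85×72/297 = 20.6061
  Synthetic, Fair: 85×98/297 = 28.0471
  Synthetic, Good: 85×66/297 = 18.8889
  Synthetic, Excellent: 85×61/297 = 17.4579
Contributions (O − E)²/E:
  (19 − 26.4242)²/26.4242 = 2.0859
  (43 − 35.9663)²/35.9663 = 1.3755
  (37 − 24.2222)²/24.2222 = 6.7406
  (10 − 22.3872)²/22.3872 = 6.8540
  (30 − 24.9697)²/24.9697 = 1.0134
  (44 − 33.9865)²/33.9865 = 2.9503
  (9 − 22.8889)²/22.8889 = 8.4277
  (20 − 21.1549)²/21.1549 = 0.0630
  (23 − 20.6061)²/20.6061 = 0.2781
  (11 − 28.0471)²/28.0471 = 10.3613
  (20 − 18.8889)²/18.8889 = 0.0654
  (31 − 17.4579)²/17.4579 = 10.5046
χ² = 2.0859 + 1.3755 + 6.7406 + 6.8540 + 1.0134 + 2.9503 + 8.4277 + 0.0630 + 0.2781 + 10.3613 + 0.0654 + 10.5046 = 50.720
df = (3−1)(4−1) = 6. Since 50.720 > 16.812, reject the null hypothesis of independence at α = 0.01.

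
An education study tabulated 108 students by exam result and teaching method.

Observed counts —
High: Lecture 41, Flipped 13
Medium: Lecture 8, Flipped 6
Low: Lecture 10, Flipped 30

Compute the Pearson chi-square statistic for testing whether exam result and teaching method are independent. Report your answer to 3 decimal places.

Row totals: 54, 14, 40. Column totals: 59, 49. Grand total N = 108.
Expected counts (row total × column total / N):
  High, Lecture: 54×59/108 = 29.5000
  High, Flipped: 54×49/108 = 24.5000
  Medium, Lecture: 14×59/108 = 7.6481
  Medium, Flipped: 14×49/108 = 6.3519
  Low, Lecture: 40×59/108 = 21.8519
  Low, Flipped: 40×49/108 = 18.1481
Contributions (O − E)²/E:
  (41 − 29.5000)²/29.5000 = 4.4831
  (13 − 24.5000)²/24.5000 = 5.3980
  (8 − 7.6481)²/7.6481 = 0.0162
  (6 − 6.3519)²/6.3519 = 0.0195
  (10 − 21.8519)²/21.8519 = 6.4282
  (30 − 18.1481)²/18.1481 = 7.7401
χ² = 4.4831 + 5.3980 + 0.0162 + 0.0195 + 6.4282 + 7.7401 = 24.085

24.085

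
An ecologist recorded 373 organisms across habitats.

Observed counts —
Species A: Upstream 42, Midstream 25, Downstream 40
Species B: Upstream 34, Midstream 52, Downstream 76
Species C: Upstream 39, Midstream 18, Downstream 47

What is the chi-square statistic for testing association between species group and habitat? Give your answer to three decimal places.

Row totals: 107, 162, 104. Column totals: 115, 95, 163. Grand total N = 373.
Expected counts (row total × column total / N):
  Species A, Upstream: 107×115/373 = 32.9893
  Species A, Midstream: 107×95/373 = 27.2520
  Species A, Downstream: 107×163/373 = 46.7587
  Species B, Upstream: 162×115/373 = 49.9464
  Species B, Midstream: 162×95/373 = 41.2601
  Species B, Downstream: 162×163/373 = 70.7936
  Species C, Upstream: 104×115/373 = 32.0643
  Species C, Midstream: 104×95/373 = 26.4879
  Species C, Downstream: 104×163/373 = 45.4477
Contributions (O − E)²/E:
  (42 − 32.9893)²/32.9893 = 2.4612
  (25 − 27.2520)²/27.2520 = 0.1861
  (40 − 46.7587)²/46.7587 = 0.9769
  (34 − 49.9464)²/49.9464 = 5.0912
  (52 − 41.2601)²/41.2601 = 2.7956
  (76 − 70.7936)²/70.7936 = 0.3829
  (39 − 32.0643)²/32.0643 = 1.5002
  (18 − 26.4879)²/26.4879 = 2.7199
  (47 − 45.4477)²/45.4477 = 0.0530
χ² = 2.4612 + 0.1861 + 0.9769 + 5.0912 + 2.7956 + 0.3829 + 1.5002 + 2.7199 + 0.0530 = 16.167

16.167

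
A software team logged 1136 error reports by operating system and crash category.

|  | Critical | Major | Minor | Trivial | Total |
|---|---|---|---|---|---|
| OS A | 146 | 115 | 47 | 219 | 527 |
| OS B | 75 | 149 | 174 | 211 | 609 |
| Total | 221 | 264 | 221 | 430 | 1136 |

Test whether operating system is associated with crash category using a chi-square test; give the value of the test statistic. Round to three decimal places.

94.895

Grand total N = 1136.
Expected counts (row total × column total / N):
  OS A, Critical: 527×221/1136 = 102.52377
  OS A, Major: 527×264/1136 = 122.47183
  OS A, Minor: 527×221/1136 = 102.52377
  OS A, Trivial: 527×430/1136 = 199.48063
  OS B, Critical: 609×221/1136 = 118.47623
  OS B, Major: 609×264/1136 = 141.52817
  OS B, Minor: 609×221/1136 = 118.47623
  OS B, Trivial: 609×430/1136 = 230.51937
Contributions (O − E)²/E:
  (146 − 102.52377)²/102.52377 = 18.4365
  (115 − 122.47183)²/122.47183 = 0.4558
  (47 − 102.52377)²/102.52377 = 30.0700
  (219 − 199.48063)²/199.48063 = 1.9100
  (75 − 118.47623)²/118.47623 = 15.9541
  (149 − 141.52817)²/141.52817 = 0.3945
  (174 − 118.47623)²/118.47623 = 26.0212
  (211 − 230.51937)²/230.51937 = 1.6528
χ² = 18.4365 + 0.4558 + 30.0700 + 1.9100 + 15.9541 + 0.3945 + 26.0212 + 1.6528 = 94.895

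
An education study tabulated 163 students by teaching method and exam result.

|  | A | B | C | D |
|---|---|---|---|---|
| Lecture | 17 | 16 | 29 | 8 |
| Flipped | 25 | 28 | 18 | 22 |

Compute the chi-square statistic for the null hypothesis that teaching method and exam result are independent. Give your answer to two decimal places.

Row totals: 70, 93. Column totals: 42, 44, 47, 30. Grand total N = 163.
Expected counts (row total × column total / N):
  Lecture, A: 70×42/163 = 18.037
  Lecture, B: 70×44/163 = 18.896
  Lecture, C: 70×47/163 = 20.184
  Lecture, D: 70×30/163 = 12.883
  Flipped, A: 93×42/163 = 23.963
  Flipped, B: 93×44/163 = 25.104
  Flipped, C: 93×47/163 = 26.816
  Flipped, D: 93×30/163 = 17.117
Contributions (O − E)²/E:
  (17 − 18.037)²/18.037 = 0.0596
  (16 − 18.896)²/18.896 = 0.4438
  (29 − 20.184)²/20.184 = 3.8507
  (8 − 12.883)²/12.883 = 1.8508
  (25 − 23.963)²/23.963 = 0.0449
  (28 − 25.104)²/25.104 = 0.3341
  (18 − 26.816)²/26.816 = 2.8983
  (22 − 17.117)²/17.117 = 1.3930
χ² = 0.0596 + 0.4438 + 3.8507 + 1.8508 + 0.0449 + 0.3341 + 2.8983 + 1.3930 = 10.88

10.88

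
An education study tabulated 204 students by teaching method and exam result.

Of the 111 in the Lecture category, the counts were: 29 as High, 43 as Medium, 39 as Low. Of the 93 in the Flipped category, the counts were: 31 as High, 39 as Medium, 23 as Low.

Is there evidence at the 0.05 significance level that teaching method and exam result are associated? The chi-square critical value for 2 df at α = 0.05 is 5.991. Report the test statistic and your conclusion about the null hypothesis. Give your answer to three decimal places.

Row totals: 111, 93. Column totals: 60, 82, 62. Grand total N = 204.
Expected counts (row total × column total / N):
  Lecture, High: 111×60/204 = 32.6471
  Lecture, Medium: 111×82/204 = 44.6176
  Lecture, Low: 111×62/204 = 33.7353
  Flipped, High: 93×60/204 = 27.3529
  Flipped, Medium: 93×82/204 = 37.3824
  Flipped, Low: 93×62/204 = 28.2647
Contributions (O − E)²/E:
  (29 − 32.6471)²/32.6471 = 0.4074
  (43 − 44.6176)²/44.6176 = 0.0586
  (39 − 33.7353)²/33.7353 = 0.8216
  (31 − 27.3529)²/27.3529 = 0.4863
  (39 − 37.3824)²/37.3824 = 0.0700
  (23 − 28.2647)²/28.2647 = 0.9806
χ² = 0.4074 + 0.0586 + 0.8216 + 0.4863 + 0.0700 + 0.9806 = 2.825
df = (2−1)(3−1) = 2. Since 2.825 < 5.991, fail to reject the null hypothesis of independence at α = 0.05.

2.825; fail to reject H₀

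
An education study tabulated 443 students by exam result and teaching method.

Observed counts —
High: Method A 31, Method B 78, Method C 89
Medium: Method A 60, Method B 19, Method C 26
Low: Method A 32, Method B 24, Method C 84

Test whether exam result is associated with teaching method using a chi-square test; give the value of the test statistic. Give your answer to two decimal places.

80.04

Row totals: 198, 105, 140. Column totals: 123, 121, 199. Grand total N = 443.
Expected counts (row total × column total / N):
  High, Method A: 198×123/443 = 54.975
  High, Method B: 198×121/443 = 54.081
  High, Method C: 198×199/443 = 88.944
  Medium, Method A: 105×123/443 = 29.153
  Medium, Method B: 105×121/443 = 28.679
  Medium, Method C: 105×199/443 = 47.167
  Low, Method A: 140×123/443 = 38.871
  Low, Method B: 140×121/443 = 38.239
  Low, Method C: 140×199/443 = 62.889
Contributions (O − E)²/E:
  (31 − 54.975)²/54.975 = 10.4557
  (78 − 54.081)²/54.081 = 10.5789
  (89 − 88.944)²/88.944 = 0.0000
  (60 − 29.153)²/29.153 = 32.6394
  (19 − 28.679)²/28.679 = 3.2666
  (26 − 47.167)²/47.167 = 9.4991
  (32 − 38.871)²/38.871 = 1.2145
  (24 − 38.239)²/38.239 = 5.3022
  (84 − 62.889)²/62.889 = 7.0867
χ² = 10.4557 + 10.5789 + 0.0000 + 32.6394 + 3.2666 + 9.4991 + 1.2145 + 5.3022 + 7.0867 = 80.04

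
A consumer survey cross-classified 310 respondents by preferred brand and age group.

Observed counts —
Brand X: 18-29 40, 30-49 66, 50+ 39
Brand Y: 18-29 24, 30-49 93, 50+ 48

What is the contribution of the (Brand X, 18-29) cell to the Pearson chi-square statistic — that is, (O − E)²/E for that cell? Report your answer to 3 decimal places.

Row total (Brand X) = 145; column total (18-29) = 64; N = 310.
Expected count E = 145 × 64 / 310 = 29.9355.
Contribution = (O − E)²/E = (40 − 29.9355)² / 29.9355 = 3.384.

3.384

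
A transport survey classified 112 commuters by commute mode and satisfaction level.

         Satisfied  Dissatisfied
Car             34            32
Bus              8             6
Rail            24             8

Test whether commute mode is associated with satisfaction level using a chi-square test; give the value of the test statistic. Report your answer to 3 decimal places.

Row totals: 66, 14, 32. Column totals: 66, 46. Grand total N = 112.
Expected counts (row total × column total / N):
  Car, Satisfied: 66×66/112 = 38.8929
  Car, Dissatisfied: 66×46/112 = 27.1071
  Bus, Satisfied: 14×66/112 = 8.2500
  Bus, Dissatisfied: 14×46/112 = 5.7500
  Rail, Satisfied: 32×66/112 = 18.8571
  Rail, Dissatisfied: 32×46/112 = 13.1429
Contributions (O − E)²/E:
  (34 − 38.8929)²/38.8929 = 0.6155
  (32 − 27.1071)²/27.1071 = 0.8832
  (8 − 8.2500)²/8.2500 = 0.0076
  (6 − 5.7500)²/5.7500 = 0.0109
  (24 − 18.8571)²/18.8571 = 1.4026
  (8 − 13.1429)²/13.1429 = 2.0124
χ² = 0.6155 + 0.8832 + 0.0076 + 0.0109 + 1.4026 + 2.0124 = 4.932

4.932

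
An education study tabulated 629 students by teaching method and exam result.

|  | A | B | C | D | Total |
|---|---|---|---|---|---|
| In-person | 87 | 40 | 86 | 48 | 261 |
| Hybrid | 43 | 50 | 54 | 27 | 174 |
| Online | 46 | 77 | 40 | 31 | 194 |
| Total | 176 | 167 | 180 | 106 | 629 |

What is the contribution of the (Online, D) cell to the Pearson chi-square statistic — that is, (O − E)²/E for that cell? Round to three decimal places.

Row total (Online) = 194; column total (D) = 106; N = 629.
Expected count E = 194 × 106 / 629 = 32.6932.
Contribution = (O − E)²/E = (31 − 32.6932)² / 32.6932 = 0.088.

0.088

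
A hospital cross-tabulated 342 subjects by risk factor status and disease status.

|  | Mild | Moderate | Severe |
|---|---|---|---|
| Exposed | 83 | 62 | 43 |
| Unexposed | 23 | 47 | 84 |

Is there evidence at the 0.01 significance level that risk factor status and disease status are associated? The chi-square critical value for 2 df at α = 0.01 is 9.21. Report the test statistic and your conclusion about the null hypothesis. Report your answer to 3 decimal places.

Row totals: 188, 154. Column totals: 106, 109, 127. Grand total N = 342.
Expected counts (row total × column total / N):
  Exposed, Mild: 188×106/342 = 58.2690
  Exposed, Moderate: 188×109/342 = 59.9181
  Exposed, Severe: 188×127/342 = 69.8129
  Unexposed, Mild: 154×106/342 = 47.7310
  Unexposed, Moderate: 154×109/342 = 49.0819
  Unexposed, Severe: 154×127/342 = 57.1871
Contributions (O − E)²/E:
  (83 − 58.2690)²/58.2690 = 10.4965
  (62 − 59.9181)²/59.9181 = 0.0723
  (43 − 69.8129)²/69.8129 = 10.2980
  (23 − 47.7310)²/47.7310 = 12.8139
  (47 − 49.0819)²/49.0819 = 0.0883
  (84 − 57.1871)²/57.1871 = 12.5716
χ² = 10.4965 + 0.0723 + 10.2980 + 12.8139 + 0.0883 + 12.5716 = 46.341
df = (2−1)(3−1) = 2. Since 46.341 > 9.21, reject the null hypothesis of independence at α = 0.01.

46.341; reject H₀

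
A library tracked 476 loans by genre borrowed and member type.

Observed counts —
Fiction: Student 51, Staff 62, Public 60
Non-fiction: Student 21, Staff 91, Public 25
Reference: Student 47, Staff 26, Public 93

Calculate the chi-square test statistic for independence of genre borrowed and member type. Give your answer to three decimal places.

Row totals: 173, 137, 166. Column totals: 119, 179, 178. Grand total N = 476.
Expected counts (row total × column total / N):
  Fiction, Student: 173×119/476 = 43.2500
  Fiction, Staff: 173×179/476 = 65.0567
  Fiction, Public: 173×178/476 = 64.6933
  Non-fiction, Student: 137×119/476 = 34.2500
  Non-fiction, Staff: 137×179/476 = 51.5189
  Non-fiction, Public: 137×178/476 = 51.2311
  Reference, Student: 166×119/476 = 41.5000
  Reference, Staff: 166×179/476 = 62.4244
  Reference, Public: 166×178/476 = 62.0756
Contributions (O − E)²/E:
  (51 − 43.2500)²/43.2500 = 1.3887
  (62 − 65.0567)²/65.0567 = 0.1436
  (60 − 64.6933)²/64.6933 = 0.3405
  (21 − 34.2500)²/34.2500 = 5.1259
  (91 − 51.5189)²/51.5189 = 30.2560
  (25 − 51.2311)²/51.2311 = 13.4307
  (47 − 41.5000)²/41.5000 = 0.7289
  (26 − 62.4244)²/62.4244 = 21.2535
  (93 − 62.0756)²/62.0756 = 15.4057
χ² = 1.3887 + 0.1436 + 0.3405 + 5.1259 + 30.2560 + 13.4307 + 0.7289 + 21.2535 + 15.4057 = 88.074

88.074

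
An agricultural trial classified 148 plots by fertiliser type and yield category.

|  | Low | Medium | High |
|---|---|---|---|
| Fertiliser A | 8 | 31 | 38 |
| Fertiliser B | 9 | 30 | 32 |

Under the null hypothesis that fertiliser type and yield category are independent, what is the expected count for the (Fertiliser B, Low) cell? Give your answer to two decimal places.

Row total (Fertiliser B) = 71; column total (Low) = 17; grand total N = 148.
Expected count = (row total × column total) / N = 71 × 17 / 148 = 8.16.

8.16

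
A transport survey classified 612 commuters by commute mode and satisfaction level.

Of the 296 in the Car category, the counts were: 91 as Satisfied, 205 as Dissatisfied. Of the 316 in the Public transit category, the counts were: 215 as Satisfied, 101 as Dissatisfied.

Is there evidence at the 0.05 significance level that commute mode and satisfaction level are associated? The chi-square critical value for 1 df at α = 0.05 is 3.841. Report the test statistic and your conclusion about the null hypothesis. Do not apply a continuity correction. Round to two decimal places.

Row totals: 296, 316. Column totals: 306, 306. Grand total N = 612.
Expected counts (row total × column total / N):
  Car, Satisfied: 296×306/612 = 148.000
  Car, Dissatisfied: 296×306/612 = 148.000
  Public transit, Satisfied: 316×306/612 = 158.000
  Public transit, Dissatisfied: 316×306/612 = 158.000
Contributions (O − E)²/E:
  (91 − 148.000)²/148.000 = 21.9527
  (205 − 148.000)²/148.000 = 21.9527
  (215 − 158.000)²/158.000 = 20.5633
  (101 − 158.000)²/158.000 = 20.5633
χ² = 21.9527 + 21.9527 + 20.5633 + 20.5633 = 85.03
df = (2−1)(2−1) = 1. Since 85.03 > 3.841, reject the null hypothesis of independence at α = 0.05.

85.03; reject H₀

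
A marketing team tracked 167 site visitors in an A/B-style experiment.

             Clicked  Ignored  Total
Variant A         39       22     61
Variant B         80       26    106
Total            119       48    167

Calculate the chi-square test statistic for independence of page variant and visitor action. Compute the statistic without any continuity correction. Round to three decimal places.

2.516

Grand total N = 167.
Expected counts (row total × column total / N):
  Variant A, Clicked: 61×119/167 = 43.4671
  Variant A, Ignored: 61×48/167 = 17.5329
  Variant B, Clicked: 106×119/167 = 75.5329
  Variant B, Ignored: 106×48/167 = 30.4671
Contributions (O − E)²/E:
  (39 − 43.4671)²/43.4671 = 0.4591
  (22 − 17.5329)²/17.5329 = 1.1381
  (80 − 75.5329)²/75.5329 = 0.2642
  (26 − 30.4671)²/30.4671 = 0.6550
χ² = 0.4591 + 1.1381 + 0.2642 + 0.6550 = 2.516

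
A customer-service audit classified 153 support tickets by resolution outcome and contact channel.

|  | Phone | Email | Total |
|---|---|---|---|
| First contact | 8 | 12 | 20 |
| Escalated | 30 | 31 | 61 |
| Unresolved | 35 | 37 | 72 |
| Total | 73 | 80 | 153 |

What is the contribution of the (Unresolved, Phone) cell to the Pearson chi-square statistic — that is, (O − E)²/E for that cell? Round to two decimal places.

Row total (Unresolved) = 72; column total (Phone) = 73; N = 153.
Expected count E = 72 × 73 / 153 = 34.353.
Contribution = (O − E)²/E = (35 − 34.353)² / 34.353 = 0.01.

0.01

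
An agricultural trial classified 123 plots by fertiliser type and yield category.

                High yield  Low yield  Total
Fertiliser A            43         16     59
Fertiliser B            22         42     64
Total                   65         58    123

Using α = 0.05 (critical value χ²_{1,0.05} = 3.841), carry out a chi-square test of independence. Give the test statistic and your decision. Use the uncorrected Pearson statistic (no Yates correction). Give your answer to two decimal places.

18.27; reject H₀

Grand total N = 123.
Expected counts (row total × column total / N):
  Fertiliser A, High yield: 59×65/123 = 31.179
  Fertiliser A, Low yield: 59×58/123 = 27.821
  Fertiliser B, High yield: 64×65/123 = 33.821
  Fertiliser B, Low yield: 64×58/123 = 30.179
Contributions (O − E)²/E:
  (43 − 31.179)²/31.179 = 4.4817
  (16 − 27.821)²/27.821 = 5.0227
  (22 − 33.821)²/33.821 = 4.1316
  (42 − 30.179)²/30.179 = 4.6302
χ² = 4.4817 + 5.0227 + 4.1316 + 4.6302 = 18.27
df = (2−1)(2−1) = 1. Since 18.27 > 3.841, reject the null hypothesis of independence at α = 0.05.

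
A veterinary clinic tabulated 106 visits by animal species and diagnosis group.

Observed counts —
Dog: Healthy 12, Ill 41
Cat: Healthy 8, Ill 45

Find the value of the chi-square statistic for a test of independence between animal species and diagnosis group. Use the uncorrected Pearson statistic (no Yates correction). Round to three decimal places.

Row totals: 53, 53. Column totals: 20, 86. Grand total N = 106.
Expected counts (row total × column total / N):
  Dog, Healthy: 53×20/106 = 10.0000
  Dog, Ill: 53×86/106 = 43.0000
  Cat, Healthy: 53×20/106 = 10.0000
  Cat, Ill: 53×86/106 = 43.0000
Contributions (O − E)²/E:
  (12 − 10.0000)²/10.0000 = 0.4000
  (41 − 43.0000)²/43.0000 = 0.0930
  (8 − 10.0000)²/10.0000 = 0.4000
  (45 − 43.0000)²/43.0000 = 0.0930
χ² = 0.4000 + 0.0930 + 0.4000 + 0.0930 = 0.986

0.986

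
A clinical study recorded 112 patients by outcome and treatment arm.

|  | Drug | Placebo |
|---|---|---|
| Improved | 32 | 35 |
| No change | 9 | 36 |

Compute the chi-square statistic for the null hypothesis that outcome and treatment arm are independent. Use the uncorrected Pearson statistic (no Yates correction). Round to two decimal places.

8.94

Row totals: 67, 45. Column totals: 41, 71. Grand total N = 112.
Expected counts (row total × column total / N):
  Improved, Drug: 67×41/112 = 24.527
  Improved, Placebo: 67×71/112 = 42.473
  No change, Drug: 45×41/112 = 16.473
  No change, Placebo: 45×71/112 = 28.527
Contributions (O − E)²/E:
  (32 − 24.527)²/24.527 = 2.2769
  (35 − 42.473)²/42.473 = 1.3149
  (9 − 16.473)²/16.473 = 3.3901
  (36 − 28.527)²/28.527 = 1.9576
χ² = 2.2769 + 1.3149 + 3.3901 + 1.9576 = 8.94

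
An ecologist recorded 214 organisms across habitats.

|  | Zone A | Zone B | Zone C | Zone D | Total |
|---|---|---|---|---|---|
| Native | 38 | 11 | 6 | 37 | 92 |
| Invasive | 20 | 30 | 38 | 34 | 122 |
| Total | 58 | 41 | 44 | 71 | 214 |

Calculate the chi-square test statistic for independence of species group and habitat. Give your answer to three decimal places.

34.258

Grand total N = 214.
Expected counts (row total × column total / N):
  Native, Zone A: 92×58/214 = 24.9346
  Native, Zone B: 92×41/214 = 17.6262
  Native, Zone C: 92×44/214 = 18.9159
  Native, Zone D: 92×71/214 = 30.5234
  Invasive, Zone A: 122×58/214 = 33.0654
  Invasive, Zone B: 122×41/214 = 23.3738
  Invasive, Zone C: 122×44/214 = 25.0841
  Invasive, Zone D: 122×71/214 = 40.4766
Contributions (O − E)²/E:
  (38 − 24.9346)²/24.9346 = 6.8461
  (11 − 17.6262)²/17.6262 = 2.4910
  (6 − 18.9159)²/18.9159 = 8.8191
  (37 − 30.5234)²/30.5234 = 1.3742
  (20 − 33.0654)²/33.0654 = 5.1626
  (30 − 23.3738)²/23.3738 = 1.8785
  (38 − 25.0841)²/25.0841 = 6.6504
  (34 − 40.4766)²/40.4766 = 1.0363
χ² = 6.8461 + 2.4910 + 8.8191 + 1.3742 + 5.1626 + 1.8785 + 6.6504 + 1.0363 = 34.258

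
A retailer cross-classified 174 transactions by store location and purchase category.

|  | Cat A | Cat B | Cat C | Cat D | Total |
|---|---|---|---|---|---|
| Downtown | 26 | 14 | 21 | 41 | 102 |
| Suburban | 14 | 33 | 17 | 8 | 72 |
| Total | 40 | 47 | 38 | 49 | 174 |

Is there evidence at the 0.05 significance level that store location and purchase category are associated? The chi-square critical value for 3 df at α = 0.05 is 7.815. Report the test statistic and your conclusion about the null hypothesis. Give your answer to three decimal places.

29.635; reject H₀

Grand total N = 174.
Expected counts (row total × column total / N):
  Downtown, Cat A: 102×40/174 = 23.4483
  Downtown, Cat B: 102×47/174 = 27.5517
  Downtown, Cat C: 102×38/174 = 22.2759
  Downtown, Cat D: 102×49/174 = 28.7241
  Suburban, Cat A: 72×40/174 = 16.5517
  Suburban, Cat B: 72×47/174 = 19.4483
  Suburban, Cat C: 72×38/174 = 15.7241
  Suburban, Cat D: 72×49/174 = 20.2759
Contributions (O − E)²/E:
  (26 − 23.4483)²/23.4483 = 0.2777
  (14 − 27.5517)²/27.5517 = 6.6656
  (21 − 22.2759)²/22.2759 = 0.0731
  (41 − 28.7241)²/28.7241 = 5.2464
  (14 − 16.5517)²/16.5517 = 0.3934
  (33 − 19.4483)²/19.4483 = 9.4429
  (17 − 15.7241)²/15.7241 = 0.1035
  (8 − 20.2759)²/20.2759 = 7.4324
χ² = 0.2777 + 6.6656 + 0.0731 + 5.2464 + 0.3934 + 9.4429 + 0.1035 + 7.4324 = 29.635
df = (2−1)(4−1) = 3. Since 29.635 > 7.815, reject the null hypothesis of independence at α = 0.05.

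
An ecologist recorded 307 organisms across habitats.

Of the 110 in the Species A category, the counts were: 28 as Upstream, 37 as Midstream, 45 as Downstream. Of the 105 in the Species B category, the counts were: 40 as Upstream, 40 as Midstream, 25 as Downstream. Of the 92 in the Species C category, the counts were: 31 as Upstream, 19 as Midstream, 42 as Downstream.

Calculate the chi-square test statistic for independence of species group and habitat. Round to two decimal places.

Row totals: 110, 105, 92. Column totals: 99, 96, 112. Grand total N = 307.
Expected counts (row total × column total / N):
  Species A, Upstream: 110×99/307 = 35.472
  Species A, Midstream: 110×96/307 = 34.397
  Species A, Downstream: 110×112/307 = 40.130
  Species B, Upstream: 105×99/307 = 33.860
  Species B, Midstream: 105×96/307 = 32.834
  Species B, Downstream: 105×112/307 = 38.306
  Species C, Upstream: 92×99/307 = 29.668
  Species C, Midstream: 92×96/307 = 28.769
  Species C, Downstream: 92×112/307 = 33.564
Contributions (O − E)²/E:
  (28 − 35.472)²/35.472 = 1.5739
  (37 − 34.397)²/34.397 = 0.1970
  (45 − 40.130)²/40.130 = 0.5910
  (40 − 33.860)²/33.860 = 1.1134
  (40 − 32.834)²/32.834 = 1.5640
  (25 − 38.306)²/38.306 = 4.6220
  (31 − 29.668)²/29.668 = 0.0598
  (19 − 28.769)²/28.769 = 3.3172
  (42 − 33.564)²/33.564 = 2.1203
χ² = 1.5739 + 0.1970 + 0.5910 + 1.1134 + 1.5640 + 4.6220 + 0.0598 + 3.3172 + 2.1203 = 15.16

15.16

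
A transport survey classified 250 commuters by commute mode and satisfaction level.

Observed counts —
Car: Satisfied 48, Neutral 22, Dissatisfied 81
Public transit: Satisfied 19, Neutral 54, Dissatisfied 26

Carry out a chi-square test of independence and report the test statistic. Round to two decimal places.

Row totals: 151, 99. Column totals: 67, 76, 107. Grand total N = 250.
Expected counts (row total × column total / N):
  Car, Satisfied: 151×67/250 = 40.468
  Car, Neutral: 151×76/250 = 45.904
  Car, Dissatisfied: 151×107/250 = 64.628
  Public transit, Satisfied: 99×67/250 = 26.532
  Public transit, Neutral: 99×76/250 = 30.096
  Public transit, Dissatisfied: 99×107/250 = 42.372
Contributions (O − E)²/E:
  (48 − 40.468)²/40.468 = 1.4019
  (22 − 45.904)²/45.904 = 12.4477
  (81 − 64.628)²/64.628 = 4.1475
  (19 − 26.532)²/26.532 = 2.1382
  (54 − 30.096)²/30.096 = 18.9860
  (26 − 42.372)²/42.372 = 6.3259
χ² = 1.4019 + 12.4477 + 4.1475 + 2.1382 + 18.9860 + 6.3259 = 45.45

45.45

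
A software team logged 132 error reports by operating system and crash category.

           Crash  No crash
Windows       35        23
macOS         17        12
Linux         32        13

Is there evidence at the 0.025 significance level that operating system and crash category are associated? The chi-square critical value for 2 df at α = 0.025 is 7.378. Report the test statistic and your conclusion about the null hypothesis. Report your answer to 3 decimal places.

1.673; fail to reject H₀

Row totals: 58, 29, 45. Column totals: 84, 48. Grand total N = 132.
Expected counts (row total × column total / N):
  Windows, Crash: 58×84/132 = 36.9091
  Windows, No crash: 58×48/132 = 21.0909
  macOS, Crash: 29×84/132 = 18.4545
  macOS, No crash: 29×48/132 = 10.5455
  Linux, Crash: 45×84/132 = 28.6364
  Linux, No crash: 45×48/132 = 16.3636
Contributions (O − E)²/E:
  (35 − 36.9091)²/36.9091 = 0.0987
  (23 − 21.0909)²/21.0909 = 0.1728
  (17 − 18.4545)²/18.4545 = 0.1146
  (12 − 10.5455)²/10.5455 = 0.2006
  (32 − 28.6364)²/28.6364 = 0.3951
  (13 − 16.3636)²/16.3636 = 0.6914
χ² = 0.0987 + 0.1728 + 0.1146 + 0.2006 + 0.3951 + 0.6914 = 1.673
df = (3−1)(2−1) = 2. Since 1.673 < 7.378, fail to reject the null hypothesis of independence at α = 0.025.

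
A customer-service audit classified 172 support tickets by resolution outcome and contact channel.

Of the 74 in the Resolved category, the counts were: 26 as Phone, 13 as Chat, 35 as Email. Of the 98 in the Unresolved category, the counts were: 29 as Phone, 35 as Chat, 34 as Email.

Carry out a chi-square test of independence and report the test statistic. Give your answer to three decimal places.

Row totals: 74, 98. Column totals: 55, 48, 69. Grand total N = 172.
Expected counts (row total × column total / N):
  Resolved, Phone: 74×55/172 = 23.6628
  Resolved, Chat: 74×48/172 = 20.6512
  Resolved, Email: 74×69/172 = 29.6860
  Unresolved, Phone: 98×55/172 = 31.3372
  Unresolved, Chat: 98×48/172 = 27.3488
  Unresolved, Email: 98×69/172 = 39.3140
Contributions (O − E)²/E:
  (26 − 23.6628)²/23.6628 = 0.2308
  (13 − 20.6512)²/20.6512 = 2.8347
  (35 − 29.6860)²/29.6860 = 0.9512
  (29 − 31.3372)²/31.3372 = 0.1743
  (35 − 27.3488)²/27.3488 = 2.1405
  (34 − 39.3140)²/39.3140 = 0.7183
χ² = 0.2308 + 2.8347 + 0.9512 + 0.1743 + 2.1405 + 0.7183 = 7.050

7.050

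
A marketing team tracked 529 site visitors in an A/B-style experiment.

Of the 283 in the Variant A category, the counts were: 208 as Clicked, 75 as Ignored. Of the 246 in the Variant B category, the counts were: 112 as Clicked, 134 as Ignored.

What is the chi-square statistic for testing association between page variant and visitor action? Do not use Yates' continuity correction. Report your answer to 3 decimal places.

Row totals: 283, 246. Column totals: 320, 209. Grand total N = 529.
Expected counts (row total × column total / N):
  Variant A, Clicked: 283×320/529 = 171.1909
  Variant A, Ignored: 283×209/529 = 111.8091
  Variant B, Clicked: 246×320/529 = 148.8091
  Variant B, Ignored: 246×209/529 = 97.1909
Contributions (O − E)²/E:
  (208 − 171.1909)²/171.1909 = 7.9146
  (75 − 111.8091)²/111.8091 = 12.1181
  (112 − 148.8091)²/148.8091 = 9.1050
  (134 − 97.1909)²/97.1909 = 13.9407
χ² = 7.9146 + 12.1181 + 9.1050 + 13.9407 = 43.078

43.078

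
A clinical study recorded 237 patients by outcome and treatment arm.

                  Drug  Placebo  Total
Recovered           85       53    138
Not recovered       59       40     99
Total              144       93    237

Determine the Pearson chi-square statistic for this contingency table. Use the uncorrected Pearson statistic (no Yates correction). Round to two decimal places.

0.10

Grand total N = 237.
Expected counts (row total × column total / N):
  Recovered, Drug: 138×144/237 = 83.848
  Recovered, Placebo: 138×93/237 = 54.152
  Not recovered, Drug: 99×144/237 = 60.152
  Not recovered, Placebo: 99×93/237 = 38.848
Contributions (O − E)²/E:
  (85 − 83.848)²/83.848 = 0.0158
  (53 − 54.152)²/54.152 = 0.0245
  (59 − 60.152)²/60.152 = 0.0221
  (40 − 38.848)²/38.848 = 0.0342
χ² = 0.0158 + 0.0245 + 0.0221 + 0.0342 = 0.10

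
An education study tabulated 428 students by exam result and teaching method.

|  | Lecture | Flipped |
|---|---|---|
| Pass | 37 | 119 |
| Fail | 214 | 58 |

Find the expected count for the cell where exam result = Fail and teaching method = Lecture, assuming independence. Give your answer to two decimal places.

159.51

Row total (Fail) = 272; column total (Lecture) = 251; grand total N = 428.
Expected count = (row total × column total) / N = 272 × 251 / 428 = 159.51.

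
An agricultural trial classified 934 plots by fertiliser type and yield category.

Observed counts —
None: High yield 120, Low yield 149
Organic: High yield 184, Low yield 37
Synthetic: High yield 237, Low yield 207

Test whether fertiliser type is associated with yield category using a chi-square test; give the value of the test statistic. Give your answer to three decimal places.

Row totals: 269, 221, 444. Column totals: 541, 393. Grand total N = 934.
Expected counts (row total × column total / N):
  None, High yield: 269×541/934 = 155.8126
  None, Low yield: 269×393/934 = 113.1874
  Organic, High yield: 221×541/934 = 128.0096
  Organic, Low yield: 221×393/934 = 92.9904
  Synthetic, High yield: 444×541/934 = 257.1777
  Synthetic, Low yield: 444×393/934 = 186.8223
Contributions (O − E)²/E:
  (120 − 155.8126)²/155.8126 = 8.2313
  (149 − 113.1874)²/113.1874 = 11.3311
  (184 − 128.0096)²/128.0096 = 24.4898
  (37 − 92.9904)²/92.9904 = 33.7123
  (237 − 257.1777)²/257.1777 = 1.5831
  (207 − 186.8223)²/186.8223 = 2.1793
χ² = 8.2313 + 11.3311 + 24.4898 + 33.7123 + 1.5831 + 2.1793 = 81.527

81.527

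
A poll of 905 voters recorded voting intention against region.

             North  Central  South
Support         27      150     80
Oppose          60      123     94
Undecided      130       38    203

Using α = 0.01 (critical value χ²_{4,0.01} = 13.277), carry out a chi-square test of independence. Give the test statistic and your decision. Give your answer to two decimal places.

Row totals: 257, 277, 371. Column totals: 217, 311, 377. Grand total N = 905.
Expected counts (row total × column total / N):
  Support, North: 257×217/905 = 61.623
  Support, Central: 257×311/905 = 88.317
  Support, South: 257×377/905 = 107.060
  Oppose, North: 277×217/905 = 66.419
  Oppose, Central: 277×311/905 = 95.190
  Oppose, South: 277×377/905 = 115.391
  Undecided, North: 371×217/905 = 88.958
  Undecided, Central: 371×311/905 = 127.493
  Undecided, South: 371×377/905 = 154.549
Contributions (O − E)²/E:
  (27 − 61.623)²/61.623 = 19.4530
  (150 − 88.317)²/88.317 = 43.0811
  (80 − 107.060)²/107.060 = 6.8396
  (60 − 66.419)²/66.419 = 0.6204
  (123 − 95.190)²/95.190 = 8.1248
  (94 − 115.391)²/115.391 = 3.9654
  (130 − 88.958)²/88.958 = 18.9353
  (38 − 127.493)²/127.493 = 62.8191
  (203 − 154.549)²/154.549 = 15.1894
χ² = 19.4530 + 43.0811 + 6.8396 + 0.6204 + 8.1248 + 3.9654 + 18.9353 + 62.8191 + 15.1894 = 179.03
df = (3−1)(3−1) = 4. Since 179.03 > 13.277, reject the null hypothesis of independence at α = 0.01.

179.03; reject H₀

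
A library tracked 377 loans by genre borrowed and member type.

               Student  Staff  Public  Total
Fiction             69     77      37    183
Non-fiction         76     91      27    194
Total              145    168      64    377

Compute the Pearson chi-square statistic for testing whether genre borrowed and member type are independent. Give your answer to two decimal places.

2.75

Grand total N = 377.
Expected counts (row total × column total / N):
  Fiction, Student: 183×145/377 = 70.385
  Fiction, Staff: 183×168/377 = 81.549
  Fiction, Public: 183×64/377 = 31.066
  Non-fiction, Student: 194×145/377 = 74.615
  Non-fiction, Staff: 194×168/377 = 86.451
  Non-fiction, Public: 194×64/377 = 32.934
Contributions (O − E)²/E:
  (69 − 70.385)²/70.385 = 0.0273
  (77 − 81.549)²/81.549 = 0.2538
  (37 − 31.066)²/31.066 = 1.1335
  (76 − 74.615)²/74.615 = 0.0257
  (91 − 86.451)²/86.451 = 0.2394
  (27 − 32.934)²/32.934 = 1.0692
χ² = 0.0273 + 0.2538 + 1.1335 + 0.0257 + 0.2394 + 1.0692 = 2.75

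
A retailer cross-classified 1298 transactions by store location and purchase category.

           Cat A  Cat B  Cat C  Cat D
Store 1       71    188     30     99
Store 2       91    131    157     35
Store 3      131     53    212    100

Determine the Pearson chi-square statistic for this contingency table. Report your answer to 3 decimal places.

248.059

Row totals: 388, 414, 496. Column totals: 293, 372, 399, 234. Grand total N = 1298.
Expected counts (row total × column total / N):
  Store 1, Cat A: 388×293/1298 = 87.5840
  Store 1, Cat B: 388×372/1298 = 111.1988
  Store 1, Cat C: 388×399/1298 = 119.2696
  Store 1, Cat D: 388×234/1298 = 69.9476
  Store 2, Cat A: 414×293/1298 = 93.4530
  Store 2, Cat B: 414×372/1298 = 118.6502
  Store 2, Cat C: 414×399/1298 = 127.2619
  Store 2, Cat D: 414×234/1298 = 74.6348
  Store 3, Cat A: 496×293/1298 = 111.9630
  Store 3, Cat B: 496×372/1298 = 142.1510
  Store 3, Cat C: 496×399/1298 = 152.4684
  Store 3, Cat D: 496×234/1298 = 89.4176
Contributions (O − E)²/E:
  (71 − 87.5840)²/87.5840 = 3.1402
  (188 − 111.1988)²/111.1988 = 53.0440
  (30 − 119.2696)²/119.2696 = 66.8155
  (99 − 69.9476)²/69.9476 = 12.0668
  (91 − 93.4530)²/93.4530 = 0.0644
  (131 − 118.6502)²/118.6502 = 1.2854
  (157 − 127.2619)²/127.2619 = 6.9491
  (35 − 74.6348)²/74.6348 = 21.0481
  (131 − 111.9630)²/111.9630 = 3.2368
  (53 − 142.1510)²/142.1510 = 55.9117
  (212 − 152.4684)²/152.4684 = 23.2442
  (100 − 89.4176)²/89.4176 = 1.2524
χ² = 3.1402 + 53.0440 + 66.8155 + 12.0668 + 0.0644 + 1.2854 + 6.9491 + 21.0481 + 3.2368 + 55.9117 + 23.2442 + 1.2524 = 248.059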